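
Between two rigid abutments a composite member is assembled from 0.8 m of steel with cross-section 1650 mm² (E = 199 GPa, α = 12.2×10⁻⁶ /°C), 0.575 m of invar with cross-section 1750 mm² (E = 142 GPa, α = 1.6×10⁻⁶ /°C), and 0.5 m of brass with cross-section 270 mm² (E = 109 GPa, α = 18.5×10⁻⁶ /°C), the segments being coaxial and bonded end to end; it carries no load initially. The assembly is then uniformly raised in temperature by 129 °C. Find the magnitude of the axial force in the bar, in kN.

Free thermal expansion of the whole bar: Σ αᵢΔT Lᵢ = 12.2×10⁻⁶×129×800 + 1.6×10⁻⁶×129×575 + 18.5×10⁻⁶×129×500 = 2.571 mm.
The rigid supports impose zero overall length change; the single axial force P common to all segments must satisfy P Σ Lᵢ/(AᵢEᵢ) = δ_free.
The series flexibility is Σ Lᵢ/(AᵢEᵢ) = 800/(1650×199×10³) + 575/(1750×142×10³) + 500/(270×109×10³) = 2.174×10⁻⁵ mm/N.
P = 2.571 / 2.174×10⁻⁵ = 118300 N = 118.3 kN, compressive.

P ≈ 118 kN (compressive)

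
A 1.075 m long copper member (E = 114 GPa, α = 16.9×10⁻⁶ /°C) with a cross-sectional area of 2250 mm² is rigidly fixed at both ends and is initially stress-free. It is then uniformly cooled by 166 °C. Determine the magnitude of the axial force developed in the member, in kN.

P ≈ 720 kN (tensile)

With zero net strain, σ = E·αΔT = 114 GPa × 16.9×10⁻⁶ × 166 = 319.8 MPa.
Then P = σA = 319.8 × 2250 mm² = 719.6 kN, tensile.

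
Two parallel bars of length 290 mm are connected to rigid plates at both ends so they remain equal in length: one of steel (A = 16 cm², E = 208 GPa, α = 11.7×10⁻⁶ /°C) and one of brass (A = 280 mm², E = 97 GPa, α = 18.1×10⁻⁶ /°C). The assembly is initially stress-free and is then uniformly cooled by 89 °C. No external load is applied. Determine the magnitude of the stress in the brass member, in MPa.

The brass has the larger α, so on cooling it would change length more than the steel if both were free. The rigid plates force a common final length, so the brass is put into tension and the steel into compression, with equal and opposite forces P (no external load).
Equating the net (thermal + elastic) strains gives |α₁ − α₂|·ΔT = P·[1/(A₁E₁) + 1/(A₂E₂)].
|α₁ − α₂|·ΔT = 6.4×10⁻⁶ × 89 = 0.0005696.
1/(A₁E₁) + 1/(A₂E₂) = 1/(1600×208×10³) + 1/(280×97×10³) = 3.982×10⁻⁸ N⁻¹.
So P = 0.0005696 / 3.982×10⁻⁸ = 14.3 kN.
σ_{brass} = P/A₂ = 14300/280 = 51.08 MPa, tensile.

σ ≈ 51.1 MPa (tensile)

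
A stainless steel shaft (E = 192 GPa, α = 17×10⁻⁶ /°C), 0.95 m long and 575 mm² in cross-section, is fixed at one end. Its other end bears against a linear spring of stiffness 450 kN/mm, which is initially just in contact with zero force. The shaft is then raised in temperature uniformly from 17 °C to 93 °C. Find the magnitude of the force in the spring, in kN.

If the spring were absent the shaft would lengthen by αΔT L = 17×10⁻⁶ × 76 × 950 = 1.227 mm.
With a force P in the spring, the elastic change of the shaft is PL/(AE) and that of the spring is P/k; compatibility requires their sum to equal δ_free.
P [ L/(AE) + 1/k ] = δ_free → P [ 950/(575×192×10³) + 1/(450×10³) ] = 1.227.
P = 1.227 / 1.083×10⁻⁵ = 113400 N.

P ≈ 113 kN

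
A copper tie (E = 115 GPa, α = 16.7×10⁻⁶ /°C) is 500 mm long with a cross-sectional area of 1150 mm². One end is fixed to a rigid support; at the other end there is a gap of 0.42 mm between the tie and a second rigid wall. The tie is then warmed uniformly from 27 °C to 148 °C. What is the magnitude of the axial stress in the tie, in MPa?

σ ≈ 136 MPa (compressive)

Free thermal elongation = αΔT L = 16.7×10⁻⁶ × 121 × 500 = 1.01 mm.
This exceeds the 0.42 mm gap, so the wall pushes back. The portion of expansion that must be recovered elastically is δ_free − gap = 1.01 − 0.42 = 0.5903 mm.
So σ = E(δ_free − g)/L = 115×10³ × 0.5903/500 = 135.8 MPa.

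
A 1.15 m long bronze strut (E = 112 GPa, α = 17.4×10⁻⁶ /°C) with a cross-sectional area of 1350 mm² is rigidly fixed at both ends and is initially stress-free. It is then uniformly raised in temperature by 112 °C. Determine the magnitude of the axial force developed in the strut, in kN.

Full restraint means ε = 0, so the stress is σ = EαΔT = 112×10³ × 17.4×10⁻⁶ × 112 = 218.3 MPa.
Then P = σA = 218.3 × 1350 mm² = 294.7 kN, compressive.

P ≈ 295 kN (compressive)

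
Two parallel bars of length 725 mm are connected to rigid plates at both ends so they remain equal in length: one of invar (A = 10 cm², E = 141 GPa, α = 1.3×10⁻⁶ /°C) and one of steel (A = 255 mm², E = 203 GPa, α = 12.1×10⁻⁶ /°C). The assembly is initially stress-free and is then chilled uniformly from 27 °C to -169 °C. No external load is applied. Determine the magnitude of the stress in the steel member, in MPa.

σ ≈ 314 MPa (tensile)

Both members must finish at the same length. With the larger α, the steel tends to over-contract; the plates restrain it, putting the steel in tension and the invar in compression. With no external load the two internal forces are equal and opposite, magnitude P.
Compatibility of the two members (thermal + elastic change equal): (α₁ − α₂)ΔT = P·[1/(A₁E₁) + 1/(A₂E₂)].
|α₁ − α₂|·ΔT = 10.8×10⁻⁶ × 196 = 0.002117.
1/(A₁E₁) + 1/(A₂E₂) = 1/(1000×141×10³) + 1/(255×203×10³) = 2.641×10⁻⁸ N⁻¹.
P = 0.002117 / 2.641×10⁻⁸ = 80150 N = 80.15 kN.
σ_{steel} = P/A₂ = 80150/255 = 314.3 MPa, tensile.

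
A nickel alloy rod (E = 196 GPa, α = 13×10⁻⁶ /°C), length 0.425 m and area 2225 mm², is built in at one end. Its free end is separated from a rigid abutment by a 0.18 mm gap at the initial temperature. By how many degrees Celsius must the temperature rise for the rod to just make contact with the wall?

Contact occurs when the free expansion equals the gap: αΔT L = 0.18 mm.
ΔT = 0.18 / (13×10⁻⁶ × 425) = 32.58 °C.

ΔT ≈ 32.6 °C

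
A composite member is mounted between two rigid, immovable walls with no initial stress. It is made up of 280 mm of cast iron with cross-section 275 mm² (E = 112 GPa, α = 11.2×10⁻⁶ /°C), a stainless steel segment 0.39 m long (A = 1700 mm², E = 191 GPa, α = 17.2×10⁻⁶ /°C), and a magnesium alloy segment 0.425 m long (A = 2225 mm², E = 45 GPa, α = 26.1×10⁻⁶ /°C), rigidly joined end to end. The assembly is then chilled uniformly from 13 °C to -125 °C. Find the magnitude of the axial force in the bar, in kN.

P ≈ 199 kN (tensile)

With the walls removed the bar would change length by δ_free = Σ αᵢΔT Lᵢ = 11.2×10⁻⁶×138×280 + 17.2×10⁻⁶×138×390 + 26.1×10⁻⁶×138×425 = 2.889 mm.
The rigid supports impose zero overall length change; the single axial force P common to all segments must satisfy P Σ Lᵢ/(AᵢEᵢ) = δ_free.
Σ Lᵢ/(AᵢEᵢ) = 280/(275×112×10³) + 390/(1700×191×10³) + 425/(2225×45×10³) = 1.454×10⁻⁵ mm/N.
So P = 2.889 / 1.454×10⁻⁵ = 198.8 kN, tensile.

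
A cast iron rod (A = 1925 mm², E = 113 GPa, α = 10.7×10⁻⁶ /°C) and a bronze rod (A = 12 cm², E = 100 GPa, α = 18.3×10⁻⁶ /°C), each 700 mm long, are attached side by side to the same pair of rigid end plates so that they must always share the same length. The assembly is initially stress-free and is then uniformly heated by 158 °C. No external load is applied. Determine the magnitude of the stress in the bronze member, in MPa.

σ ≈ 77.4 MPa (compressive)

Equilibrium of a rigid end plate with no external load gives equal and opposite internal forces ±P in the two members. Since α_{bronze} > α_{cast iron}, heating drives the bronze into compression and the cast iron into tension.
Compatibility of the two members (thermal + elastic change equal): (α₁ − α₂)ΔT = P·[1/(A₁E₁) + 1/(A₂E₂)].
|α₁ − α₂|·ΔT = 7.6×10⁻⁶ × 158 = 0.001201.
1/(A₁E₁) + 1/(A₂E₂) = 1/(1925×113×10³) + 1/(1200×100×10³) = 1.293×10⁻⁸ N⁻¹.
P = 0.001201 / 1.293×10⁻⁸ = 92870 N = 92.87 kN.
σ_{bronze} = P/A₂ = 92870/1200 = 77.39 MPa, compressive.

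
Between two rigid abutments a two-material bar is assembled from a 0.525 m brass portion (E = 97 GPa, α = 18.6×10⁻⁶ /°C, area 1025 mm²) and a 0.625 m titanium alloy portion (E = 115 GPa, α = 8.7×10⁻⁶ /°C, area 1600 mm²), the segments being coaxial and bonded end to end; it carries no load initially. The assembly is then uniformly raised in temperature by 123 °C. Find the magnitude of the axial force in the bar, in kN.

P ≈ 215 kN (compressive)

With the walls removed the bar would change length by δ_free = Σ αᵢΔT Lᵢ = 18.6×10⁻⁶×123×525 + 8.7×10⁻⁶×123×625 = 1.87 mm.
The rigid supports impose zero overall length change; the single axial force P common to all segments must satisfy P Σ Lᵢ/(AᵢEᵢ) = δ_free.
The series flexibility is Σ Lᵢ/(AᵢEᵢ) = 525/(1025×97×10³) + 625/(1600×115×10³) = 8.677×10⁻⁶ mm/N.
Hence P = δ_free / Σ(L/AE) = 1.87/8.677×10⁻⁶ = 215.5 kN (compressive).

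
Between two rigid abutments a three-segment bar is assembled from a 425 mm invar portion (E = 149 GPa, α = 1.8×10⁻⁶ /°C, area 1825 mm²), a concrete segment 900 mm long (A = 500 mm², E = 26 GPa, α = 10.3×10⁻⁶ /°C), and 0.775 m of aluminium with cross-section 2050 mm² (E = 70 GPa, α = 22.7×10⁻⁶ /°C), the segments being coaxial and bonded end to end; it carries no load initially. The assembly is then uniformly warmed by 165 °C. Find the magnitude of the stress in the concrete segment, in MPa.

With the walls removed the bar would change length by δ_free = Σ αᵢΔT Lᵢ = 1.8×10⁻⁶×165×425 + 10.3×10⁻⁶×165×900 + 22.7×10⁻⁶×165×775 = 4.559 mm.
Since the ends are fixed, an axial force P builds up, equal in every segment, with P · Σ Lᵢ/(AᵢEᵢ) = δ_free.
Σ Lᵢ/(AᵢEᵢ) = 425/(1825×149×10³) + 900/(500×26×10³) + 775/(2050×70×10³) = 7.619×10⁻⁵ mm/N.
P = 4.559 / 7.619×10⁻⁵ = 59830 N = 59.83 kN, compressive.
σ_{concrete} = P / A = 59830 / 500 = 119.7 MPa.

σ ≈ 120 MPa (compressive)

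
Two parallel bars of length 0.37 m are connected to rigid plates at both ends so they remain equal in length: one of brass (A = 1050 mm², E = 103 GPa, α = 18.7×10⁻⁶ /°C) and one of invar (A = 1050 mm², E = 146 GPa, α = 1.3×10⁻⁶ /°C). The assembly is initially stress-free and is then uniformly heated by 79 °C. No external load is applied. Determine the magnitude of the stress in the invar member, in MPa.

σ ≈ 83 MPa (tensile)

The brass has the larger α, so on heating it would change length more than the invar if both were free. The rigid plates force a common final length, so the brass is put into compression and the invar into tension, with equal and opposite forces P (no external load).
Setting the final lengths equal and cancelling L: (α₁ − α₂)ΔT = P/(A₁E₁) + P/(A₂E₂).
|α₁ − α₂|·ΔT = 17.4×10⁻⁶ × 79 = 0.001375.
1/(A₁E₁) + 1/(A₂E₂) = 1/(1050×103×10³) + 1/(1050×146×10³) = 1.577×10⁻⁸ N⁻¹.
So P = 0.001375 / 1.577×10⁻⁸ = 87.17 kN.
σ_{invar} = P/A₂ = 87170/1050 = 83.02 MPa, tensile.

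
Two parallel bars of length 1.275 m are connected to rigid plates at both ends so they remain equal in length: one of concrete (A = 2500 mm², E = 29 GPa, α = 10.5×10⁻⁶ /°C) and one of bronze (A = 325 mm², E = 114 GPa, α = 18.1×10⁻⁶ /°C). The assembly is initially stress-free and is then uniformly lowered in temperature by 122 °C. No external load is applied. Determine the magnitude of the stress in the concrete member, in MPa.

σ ≈ 9.09 MPa (compressive)

Equilibrium of a rigid end plate with no external load gives equal and opposite internal forces ±P in the two members. Since α_{bronze} > α_{concrete}, cooling drives the bronze into tension and the concrete into compression.
Setting the final lengths equal and cancelling L: (α₁ − α₂)ΔT = P/(A₁E₁) + P/(A₂E₂).
|α₁ − α₂|·ΔT = 7.6×10⁻⁶ × 122 = 0.0009272.
1/(A₁E₁) + 1/(A₂E₂) = 1/(2500×29×10³) + 1/(325×114×10³) = 4.078×10⁻⁸ N⁻¹.
So P = 0.0009272 / 4.078×10⁻⁸ = 22.73 kN.
σ_{concrete} = P/A₁ = 22730/2500 = 9.094 MPa, compressive.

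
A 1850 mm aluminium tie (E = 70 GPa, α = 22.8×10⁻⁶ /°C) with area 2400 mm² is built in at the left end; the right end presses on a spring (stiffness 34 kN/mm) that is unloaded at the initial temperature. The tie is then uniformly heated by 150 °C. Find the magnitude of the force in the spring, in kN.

The unrestrained thermal change is αΔT L = 22.8×10⁻⁶ × 150 × 1850 = 6.327 mm.
With a force P in the spring, the elastic change of the tie is PL/(AE) and that of the spring is P/k; compatibility requires their sum to equal δ_free.
P [ L/(AE) + 1/k ] = δ_free → P [ 1850/(2400×70×10³) + 1/(34×10³) ] = 6.327.
P = 6.327 / 4.042×10⁻⁵ = 156500 N.

P ≈ 157 kN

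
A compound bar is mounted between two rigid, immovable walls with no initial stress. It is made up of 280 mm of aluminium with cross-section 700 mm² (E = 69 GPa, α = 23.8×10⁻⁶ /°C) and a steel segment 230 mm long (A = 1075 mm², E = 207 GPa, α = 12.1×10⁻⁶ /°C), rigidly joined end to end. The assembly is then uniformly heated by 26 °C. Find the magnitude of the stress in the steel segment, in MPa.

With the walls removed the bar would change length by δ_free = Σ αᵢΔT Lᵢ = 23.8×10⁻⁶×26×280 + 12.1×10⁻⁶×26×230 = 0.2456 mm.
The walls prevent any net length change, so an axial force P (same in every segment) develops. Compatibility: P · Σ Lᵢ/(AᵢEᵢ) = δ_free.
The series flexibility is Σ Lᵢ/(AᵢEᵢ) = 280/(700×69×10³) + 230/(1075×207×10³) = 6.831×10⁻⁶ mm/N.
So P = 0.2456 / 6.831×10⁻⁶ = 35.96 kN, compressive.
σ_{steel} = P / A = 35960 / 1075 = 33.45 MPa.

σ ≈ 33.4 MPa (compressive)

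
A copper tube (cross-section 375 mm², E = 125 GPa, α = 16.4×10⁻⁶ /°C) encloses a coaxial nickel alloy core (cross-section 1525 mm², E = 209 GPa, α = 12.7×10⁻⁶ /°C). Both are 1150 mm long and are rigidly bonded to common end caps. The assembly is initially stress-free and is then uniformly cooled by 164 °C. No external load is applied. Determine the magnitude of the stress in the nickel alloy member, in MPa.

σ ≈ 16.3 MPa (compressive)

The copper has the larger α, so on cooling it would change length more than the nickel alloy if both were free. The rigid plates force a common final length, so the copper is put into tension and the nickel alloy into compression, with equal and opposite forces P (no external load).
Setting the final lengths equal and cancelling L: (α₁ − α₂)ΔT = P/(A₁E₁) + P/(A₂E₂).
|α₁ − α₂|·ΔT = 3.7×10⁻⁶ × 164 = 0.0006068.
1/(A₁E₁) + 1/(A₂E₂) = 1/(375×125×10³) + 1/(1525×209×10³) = 2.447×10⁻⁸ N⁻¹.
P = 0.0006068 / 2.447×10⁻⁸ = 24800 N = 24.8 kN.
σ_{nickel alloy} = P/A₂ = 24800/1525 = 16.26 MPa, compressive.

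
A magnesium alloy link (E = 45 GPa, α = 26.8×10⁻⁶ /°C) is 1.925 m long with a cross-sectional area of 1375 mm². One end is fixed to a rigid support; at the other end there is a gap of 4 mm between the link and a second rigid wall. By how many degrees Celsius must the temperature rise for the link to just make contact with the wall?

The gap closes when αΔT L = 4 mm, since the link is still unstressed at that instant.
So ΔT = g/(αL) = 4/(26.8×10⁻⁶ × 1925) = 77.53 °C.

ΔT ≈ 77.5 °C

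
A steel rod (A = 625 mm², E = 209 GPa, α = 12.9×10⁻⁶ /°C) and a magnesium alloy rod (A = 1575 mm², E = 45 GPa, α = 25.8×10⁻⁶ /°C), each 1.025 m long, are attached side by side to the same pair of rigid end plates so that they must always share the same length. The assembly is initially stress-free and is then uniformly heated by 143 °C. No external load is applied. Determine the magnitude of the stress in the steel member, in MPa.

σ ≈ 136 MPa (tensile)

The magnesium alloy has the larger α, so on heating it would change length more than the steel if both were free. The rigid plates force a common final length, so the magnesium alloy is put into compression and the steel into tension, with equal and opposite forces P (no external load).
Setting the final lengths equal and cancelling L: (α₁ − α₂)ΔT = P/(A₁E₁) + P/(A₂E₂).
|α₁ − α₂|·ΔT = 12.9×10⁻⁶ × 143 = 0.001845.
1/(A₁E₁) + 1/(A₂E₂) = 1/(625×209×10³) + 1/(1575×45×10³) = 2.176×10⁻⁸ N⁻¹.
So P = 0.001845 / 2.176×10⁻⁸ = 84.76 kN.
σ_{steel} = P/A₁ = 84760/625 = 135.6 MPa, tensile.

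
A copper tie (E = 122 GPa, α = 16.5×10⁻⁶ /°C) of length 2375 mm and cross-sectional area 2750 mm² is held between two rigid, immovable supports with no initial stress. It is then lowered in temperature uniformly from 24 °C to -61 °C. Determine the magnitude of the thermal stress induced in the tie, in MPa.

The supports are rigid, so the total axial strain is zero. The restrained thermal strain is ε = αΔT = 16.5×10⁻⁶ × 85 = 1402.5×10⁻⁶.
σ = EαΔT = 122×10³ × 16.5×10⁻⁶ × 85 = 171.1 MPa (tensile; the tie is trying to contract).

σ ≈ 171 MPa (tensile)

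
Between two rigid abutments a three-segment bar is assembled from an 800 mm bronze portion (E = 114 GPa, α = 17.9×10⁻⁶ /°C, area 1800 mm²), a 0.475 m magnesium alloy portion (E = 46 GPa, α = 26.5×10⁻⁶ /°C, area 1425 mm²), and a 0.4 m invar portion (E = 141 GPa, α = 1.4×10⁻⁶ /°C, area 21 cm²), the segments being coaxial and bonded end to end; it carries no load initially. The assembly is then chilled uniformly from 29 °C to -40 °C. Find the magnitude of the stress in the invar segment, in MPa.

If the supports were absent, the total length change would be Σ αᵢΔT Lᵢ = 17.9×10⁻⁶×69×800 + 26.5×10⁻⁶×69×475 + 1.4×10⁻⁶×69×400 = 1.895 mm.
The rigid supports impose zero overall length change; the single axial force P common to all segments must satisfy P Σ Lᵢ/(AᵢEᵢ) = δ_free.
Σ Lᵢ/(AᵢEᵢ) = 800/(1800×114×10³) + 475/(1425×46×10³) + 400/(2100×141×10³) = 1.25×10⁻⁵ mm/N.
P = 1.895 / 1.25×10⁻⁵ = 151700 N = 151.7 kN, tensile.
σ_{invar} = P / A = 151700 / 2100 = 72.22 MPa.

σ ≈ 72.2 MPa (tensile)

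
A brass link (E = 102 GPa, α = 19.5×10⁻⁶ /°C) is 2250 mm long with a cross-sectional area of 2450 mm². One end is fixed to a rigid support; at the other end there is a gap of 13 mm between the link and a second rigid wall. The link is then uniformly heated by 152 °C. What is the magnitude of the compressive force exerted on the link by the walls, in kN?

Free thermal elongation = αΔT L = 19.5×10⁻⁶ × 152 × 2250 = 6.669 mm.
Since δ_free = 6.67 mm is less than the 13 mm gap, the link never touches the wall. No axial force develops.

P ≈ 0 kN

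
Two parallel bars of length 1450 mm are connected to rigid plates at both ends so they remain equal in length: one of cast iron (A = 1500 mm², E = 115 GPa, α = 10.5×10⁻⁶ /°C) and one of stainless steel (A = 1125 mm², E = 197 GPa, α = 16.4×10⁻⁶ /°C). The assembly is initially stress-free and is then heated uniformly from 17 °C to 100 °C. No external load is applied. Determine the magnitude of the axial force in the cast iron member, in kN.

Both members must finish at the same length. With the larger α, the stainless steel tends to over-expand; the plates restrain it, putting the stainless steel in compression and the cast iron in tension. With no external load the two internal forces are equal and opposite, magnitude P.
Equating the net (thermal + elastic) strains gives |α₁ − α₂|·ΔT = P·[1/(A₁E₁) + 1/(A₂E₂)].
|α₁ − α₂|·ΔT = 5.9×10⁻⁶ × 83 = 0.0004897.
1/(A₁E₁) + 1/(A₂E₂) = 1/(1500×115×10³) + 1/(1125×197×10³) = 1.031×10⁻⁸ N⁻¹.
P = 0.0004897 / 1.031×10⁻⁸ = 47500 N = 47.5 kN.

P ≈ 47.5 kN (tensile in the cast iron)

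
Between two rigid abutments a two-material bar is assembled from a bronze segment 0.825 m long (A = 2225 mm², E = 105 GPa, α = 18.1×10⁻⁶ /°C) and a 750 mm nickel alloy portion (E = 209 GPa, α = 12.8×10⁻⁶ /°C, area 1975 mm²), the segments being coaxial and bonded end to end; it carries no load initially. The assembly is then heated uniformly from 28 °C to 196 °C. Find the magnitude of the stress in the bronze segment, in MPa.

σ ≈ 346 MPa (compressive)

If the supports were absent, the total length change would be Σ αᵢΔT Lᵢ = 18.1×10⁻⁶×168×825 + 12.8×10⁻⁶×168×750 = 4.121 mm.
Since the ends are fixed, an axial force P builds up, equal in every segment, with P · Σ Lᵢ/(AᵢEᵢ) = δ_free.
The series flexibility is Σ Lᵢ/(AᵢEᵢ) = 825/(2225×105×10³) + 750/(1975×209×10³) = 5.348×10⁻⁶ mm/N.
So P = 4.121 / 5.348×10⁻⁶ = 770.6 kN, compressive.
σ_{bronze} = P / A = 770600 / 2225 = 346.3 MPa.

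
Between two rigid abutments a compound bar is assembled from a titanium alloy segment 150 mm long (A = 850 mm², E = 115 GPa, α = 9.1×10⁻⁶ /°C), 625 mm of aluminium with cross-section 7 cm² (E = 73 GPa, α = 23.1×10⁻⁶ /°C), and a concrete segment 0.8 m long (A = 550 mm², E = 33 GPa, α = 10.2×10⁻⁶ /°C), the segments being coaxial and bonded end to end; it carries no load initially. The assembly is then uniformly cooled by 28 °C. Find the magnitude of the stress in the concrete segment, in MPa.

σ ≈ 21.1 MPa (tensile)

With the walls removed the bar would change length by δ_free = Σ αᵢΔT Lᵢ = 9.1×10⁻⁶×28×150 + 23.1×10⁻⁶×28×625 + 10.2×10⁻⁶×28×800 = 0.6709 mm.
The rigid supports impose zero overall length change; the single axial force P common to all segments must satisfy P Σ Lᵢ/(AᵢEᵢ) = δ_free.
Σ Lᵢ/(AᵢEᵢ) = 150/(850×115×10³) + 625/(700×73×10³) + 800/(550×33×10³) = 5.784×10⁻⁵ mm/N.
P = 0.6709 / 5.784×10⁻⁵ = 11600 N = 11.6 kN, tensile.
σ_{concrete} = P / A = 11600 / 550 = 21.09 MPa.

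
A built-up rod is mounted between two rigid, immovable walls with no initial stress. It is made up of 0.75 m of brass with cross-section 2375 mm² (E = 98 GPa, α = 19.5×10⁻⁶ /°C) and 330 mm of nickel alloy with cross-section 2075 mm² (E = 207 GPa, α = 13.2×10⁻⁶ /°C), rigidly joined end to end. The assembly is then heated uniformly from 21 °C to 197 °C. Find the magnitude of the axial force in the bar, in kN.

P ≈ 837 kN (compressive)

With the walls removed the bar would change length by δ_free = Σ αᵢΔT Lᵢ = 19.5×10⁻⁶×176×750 + 13.2×10⁻⁶×176×330 = 3.341 mm.
The walls prevent any net length change, so an axial force P (same in every segment) develops. Compatibility: P · Σ Lᵢ/(AᵢEᵢ) = δ_free.
The series flexibility is Σ Lᵢ/(AᵢEᵢ) = 750/(2375×98×10³) + 330/(2075×207×10³) = 3.991×10⁻⁶ mm/N.
So P = 3.341 / 3.991×10⁻⁶ = 837.1 kN, compressive.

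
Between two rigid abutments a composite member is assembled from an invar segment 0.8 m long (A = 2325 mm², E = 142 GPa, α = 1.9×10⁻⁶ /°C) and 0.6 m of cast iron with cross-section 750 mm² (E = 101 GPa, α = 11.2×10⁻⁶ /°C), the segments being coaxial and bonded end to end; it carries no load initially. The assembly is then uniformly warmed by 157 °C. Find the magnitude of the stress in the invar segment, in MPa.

σ ≈ 53.8 MPa (compressive)

With the walls removed the bar would change length by δ_free = Σ αᵢΔT Lᵢ = 1.9×10⁻⁶×157×800 + 11.2×10⁻⁶×157×600 = 1.294 mm.
The walls prevent any net length change, so an axial force P (same in every segment) develops. Compatibility: P · Σ Lᵢ/(AᵢEᵢ) = δ_free.
The series flexibility is Σ Lᵢ/(AᵢEᵢ) = 800/(2325×142×10³) + 600/(750×101×10³) = 1.034×10⁻⁵ mm/N.
Hence P = δ_free / Σ(L/AE) = 1.294/1.034×10⁻⁵ = 125.1 kN (compressive).
σ_{invar} = P / A = 125100 / 2325 = 53.79 MPa.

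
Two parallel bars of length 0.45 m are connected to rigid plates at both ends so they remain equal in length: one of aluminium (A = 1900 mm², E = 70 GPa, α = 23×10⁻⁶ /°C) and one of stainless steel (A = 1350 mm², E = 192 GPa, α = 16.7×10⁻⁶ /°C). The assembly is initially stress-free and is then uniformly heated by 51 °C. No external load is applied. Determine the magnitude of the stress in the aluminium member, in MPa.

The aluminium has the larger α, so on heating it would change length more than the stainless steel if both were free. The rigid plates force a common final length, so the aluminium is put into compression and the stainless steel into tension, with equal and opposite forces P (no external load).
Compatibility of the two members (thermal + elastic change equal): (α₁ − α₂)ΔT = P·[1/(A₁E₁) + 1/(A₂E₂)].
|α₁ − α₂|·ΔT = 6.3×10⁻⁶ × 51 = 0.0003213.
1/(A₁E₁) + 1/(A₂E₂) = 1/(1900×70×10³) + 1/(1350×192×10³) = 1.138×10⁻⁸ N⁻¹.
So P = 0.0003213 / 1.138×10⁻⁸ = 28.24 kN.
σ_{aluminium} = P/A₁ = 28240/1900 = 14.86 MPa, compressive.

σ ≈ 14.9 MPa (compressive)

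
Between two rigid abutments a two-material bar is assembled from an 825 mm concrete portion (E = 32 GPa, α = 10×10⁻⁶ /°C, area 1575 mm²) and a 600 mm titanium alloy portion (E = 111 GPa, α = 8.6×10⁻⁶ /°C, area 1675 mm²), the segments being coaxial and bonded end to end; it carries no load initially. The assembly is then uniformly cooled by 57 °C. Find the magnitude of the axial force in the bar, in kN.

Free thermal contraction of the whole bar: Σ αᵢΔT Lᵢ = 10×10⁻⁶×57×825 + 8.6×10⁻⁶×57×600 = 0.7644 mm.
The rigid supports impose zero overall length change; the single axial force P common to all segments must satisfy P Σ Lᵢ/(AᵢEᵢ) = δ_free.
The series flexibility is Σ Lᵢ/(AᵢEᵢ) = 825/(1575×32×10³) + 600/(1675×111×10³) = 1.96×10⁻⁵ mm/N.
P = 0.7644 / 1.96×10⁻⁵ = 39010 N = 39.01 kN, tensile.

P ≈ 39 kN (tensile)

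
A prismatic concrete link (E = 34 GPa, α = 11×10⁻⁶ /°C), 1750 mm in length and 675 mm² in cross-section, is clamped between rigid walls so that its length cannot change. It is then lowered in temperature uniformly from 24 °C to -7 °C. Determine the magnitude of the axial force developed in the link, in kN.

P ≈ 7.83 kN (tensile)

With zero net strain, σ = E·αΔT = 34 GPa × 11×10⁻⁶ × 31 = 11.59 MPa.
P = AEαΔT = 675 × 34×10³ × 11×10⁻⁶ × 31 = 7.826 kN (tensile).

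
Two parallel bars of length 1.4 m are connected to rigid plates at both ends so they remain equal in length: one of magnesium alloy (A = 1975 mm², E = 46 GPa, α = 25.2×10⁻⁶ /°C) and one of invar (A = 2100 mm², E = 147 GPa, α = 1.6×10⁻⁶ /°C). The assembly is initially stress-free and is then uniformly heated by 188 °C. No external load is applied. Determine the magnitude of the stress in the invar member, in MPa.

σ ≈ 148 MPa (tensile)

Equilibrium of a rigid end plate with no external load gives equal and opposite internal forces ±P in the two members. Since α_{magnesium alloy} > α_{invar}, heating drives the magnesium alloy into compression and the invar into tension.
Equating the net (thermal + elastic) strains gives |α₁ − α₂|·ΔT = P·[1/(A₁E₁) + 1/(A₂E₂)].
|α₁ − α₂|·ΔT = 23.6×10⁻⁶ × 188 = 0.004437.
1/(A₁E₁) + 1/(A₂E₂) = 1/(1975×46×10³) + 1/(2100×147×10³) = 1.425×10⁻⁸ N⁻¹.
So P = 0.004437 / 1.425×10⁻⁸ = 311.4 kN.
σ_{invar} = P/A₂ = 311400/2100 = 148.3 MPa, tensile.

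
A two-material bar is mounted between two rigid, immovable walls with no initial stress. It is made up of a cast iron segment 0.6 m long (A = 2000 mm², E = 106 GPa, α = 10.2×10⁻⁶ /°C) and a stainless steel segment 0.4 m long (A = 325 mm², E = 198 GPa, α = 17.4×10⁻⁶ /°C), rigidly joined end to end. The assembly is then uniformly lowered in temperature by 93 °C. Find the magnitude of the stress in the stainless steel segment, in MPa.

σ ≈ 414 MPa (tensile)

Free thermal contraction of the whole bar: Σ αᵢΔT Lᵢ = 10.2×10⁻⁶×93×600 + 17.4×10⁻⁶×93×400 = 1.216 mm.
Since the ends are fixed, an axial force P builds up, equal in every segment, with P · Σ Lᵢ/(AᵢEᵢ) = δ_free.
Σ Lᵢ/(AᵢEᵢ) = 600/(2000×106×10³) + 400/(325×198×10³) = 9.046×10⁻⁶ mm/N.
P = 1.216 / 9.046×10⁻⁶ = 134500 N = 134.5 kN, tensile.
σ_{stainless steel} = P / A = 134500 / 325 = 413.8 MPa.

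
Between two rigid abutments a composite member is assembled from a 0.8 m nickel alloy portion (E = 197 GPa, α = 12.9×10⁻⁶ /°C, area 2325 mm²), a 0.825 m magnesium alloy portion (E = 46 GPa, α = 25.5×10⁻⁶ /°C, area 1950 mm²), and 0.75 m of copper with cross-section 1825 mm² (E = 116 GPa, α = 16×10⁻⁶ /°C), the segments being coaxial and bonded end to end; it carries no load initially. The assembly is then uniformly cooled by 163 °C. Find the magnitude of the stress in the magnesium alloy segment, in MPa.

σ ≈ 250 MPa (tensile)

If the supports were absent, the total length change would be Σ αᵢΔT Lᵢ = 12.9×10⁻⁶×163×800 + 25.5×10⁻⁶×163×825 + 16×10⁻⁶×163×750 = 7.067 mm.
The walls prevent any net length change, so an axial force P (same in every segment) develops. Compatibility: P · Σ Lᵢ/(AᵢEᵢ) = δ_free.
The series flexibility is Σ Lᵢ/(AᵢEᵢ) = 800/(2325×197×10³) + 825/(1950×46×10³) + 750/(1825×116×10³) = 1.449×10⁻⁵ mm/N.
So P = 7.067 / 1.449×10⁻⁵ = 487.8 kN, tensile.
σ_{magnesium alloy} = P / A = 487800 / 1950 = 250.2 MPa.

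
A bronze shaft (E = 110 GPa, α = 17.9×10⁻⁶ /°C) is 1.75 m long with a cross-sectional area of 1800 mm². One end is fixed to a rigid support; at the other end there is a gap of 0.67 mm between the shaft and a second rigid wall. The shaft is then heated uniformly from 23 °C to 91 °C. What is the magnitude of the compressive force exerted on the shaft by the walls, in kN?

P ≈ 165 kN

Free thermal elongation = αΔT L = 17.9×10⁻⁶ × 68 × 1750 = 2.13 mm.
The gap closes (δ_free > 0.67 mm) and the wall then resists a further 2.13 − 0.67 = 1.46 mm of expansion.
Compatibility: PL/(AE) = 1.46 mm, so σ = P/A = E × (1.46/1750) = 91.78 MPa.
P = σA = 91.78 × 1800 = 165.2 kN.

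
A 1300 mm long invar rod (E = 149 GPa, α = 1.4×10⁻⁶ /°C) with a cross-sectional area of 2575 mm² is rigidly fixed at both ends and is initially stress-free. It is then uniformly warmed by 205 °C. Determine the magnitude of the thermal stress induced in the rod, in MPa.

σ ≈ 42.8 MPa (compressive)

With length fixed, the mechanical strain must cancel the thermal strain αΔT = 1.4×10⁻⁶ × 205 = 287×10⁻⁶.
Hence σ = E·αΔT = 149×10³ × 287×10⁻⁶ = 42.76 MPa, compressive.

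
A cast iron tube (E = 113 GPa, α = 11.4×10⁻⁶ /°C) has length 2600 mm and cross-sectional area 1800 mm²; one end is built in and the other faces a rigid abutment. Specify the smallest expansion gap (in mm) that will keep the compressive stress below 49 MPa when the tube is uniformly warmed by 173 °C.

Free expansion if unrestrained: δ_free = αΔT L = 11.4×10⁻⁶ × 173 × 2600 = 5.128 mm.
A stress of 49 MPa corresponds to the wall pushing the tube back by σL/E = 49×2600/(113×10³) = 1.127 mm.
So the gap has to take up the difference, g_min = δ_free − σL/E = 5.128 − 1.127 = 4 mm.

g ≈ 4 mm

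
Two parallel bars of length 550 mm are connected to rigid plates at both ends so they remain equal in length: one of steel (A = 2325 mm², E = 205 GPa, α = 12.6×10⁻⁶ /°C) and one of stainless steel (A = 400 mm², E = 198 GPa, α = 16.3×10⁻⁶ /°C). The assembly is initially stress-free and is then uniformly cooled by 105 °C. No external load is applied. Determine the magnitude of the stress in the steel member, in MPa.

The stainless steel has the larger α, so on cooling it would change length more than the steel if both were free. The rigid plates force a common final length, so the stainless steel is put into tension and the steel into compression, with equal and opposite forces P (no external load).
Equating the net (thermal + elastic) strains gives |α₁ − α₂|·ΔT = P·[1/(A₁E₁) + 1/(A₂E₂)].
|α₁ − α₂|·ΔT = 3.7×10⁻⁶ × 105 = 0.0003885.
1/(A₁E₁) + 1/(A₂E₂) = 1/(2325×205×10³) + 1/(400×198×10³) = 1.472×10⁻⁸ N⁻¹.
P = 0.0003885 / 1.472×10⁻⁸ = 26380 N = 26.38 kN.
σ_{steel} = P/A₁ = 26380/2325 = 11.35 MPa, compressive.

σ ≈ 11.3 MPa (compressive)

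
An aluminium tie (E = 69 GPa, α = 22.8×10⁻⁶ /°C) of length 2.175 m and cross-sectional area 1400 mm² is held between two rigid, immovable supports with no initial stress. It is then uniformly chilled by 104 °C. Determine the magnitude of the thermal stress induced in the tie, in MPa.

The supports are rigid, so the total axial strain is zero. The restrained thermal strain is ε = αΔT = 22.8×10⁻⁶ × 104 = 2371.2×10⁻⁶.
The stress required to suppress this strain is σ = Eε = 69×10³ × 2371.2×10⁻⁶ = 163.6 MPa, tensile since the tie is trying to contract.

σ ≈ 164 MPa (tensile)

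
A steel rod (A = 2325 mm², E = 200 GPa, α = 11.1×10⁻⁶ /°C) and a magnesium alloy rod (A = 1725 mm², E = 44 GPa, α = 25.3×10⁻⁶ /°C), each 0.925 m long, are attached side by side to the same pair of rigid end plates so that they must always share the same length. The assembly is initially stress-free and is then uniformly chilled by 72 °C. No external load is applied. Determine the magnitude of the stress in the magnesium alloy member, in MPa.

Both members must finish at the same length. With the larger α, the magnesium alloy tends to over-contract; the plates restrain it, putting the magnesium alloy in tension and the steel in compression. With no external load the two internal forces are equal and opposite, magnitude P.
Equating the net (thermal + elastic) strains gives |α₁ − α₂|·ΔT = P·[1/(A₁E₁) + 1/(A₂E₂)].
|α₁ − α₂|·ΔT = 14.2×10⁻⁶ × 72 = 0.001022.
1/(A₁E₁) + 1/(A₂E₂) = 1/(2325×200×10³) + 1/(1725×44×10³) = 1.533×10⁻⁸ N⁻¹.
So P = 0.001022 / 1.533×10⁻⁸ = 66.71 kN.
σ_{magnesium alloy} = P/A₂ = 66710/1725 = 38.67 MPa, tensile.

σ ≈ 38.7 MPa (tensile)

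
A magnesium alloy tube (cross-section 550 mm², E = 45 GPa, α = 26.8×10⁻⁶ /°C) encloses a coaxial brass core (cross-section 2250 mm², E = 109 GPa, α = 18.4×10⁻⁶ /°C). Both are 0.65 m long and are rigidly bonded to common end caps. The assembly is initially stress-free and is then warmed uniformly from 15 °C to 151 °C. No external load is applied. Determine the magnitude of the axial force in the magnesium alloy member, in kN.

Equilibrium of a rigid end plate with no external load gives equal and opposite internal forces ±P in the two members. Since α_{magnesium alloy} > α_{brass}, heating drives the magnesium alloy into compression and the brass into tension.
Setting the final lengths equal and cancelling L: (α₁ − α₂)ΔT = P/(A₁E₁) + P/(A₂E₂).
|α₁ − α₂|·ΔT = 8.4×10⁻⁶ × 136 = 0.001142.
1/(A₁E₁) + 1/(A₂E₂) = 1/(550×45×10³) + 1/(2250×109×10³) = 4.448×10⁻⁸ N⁻¹.
So P = 0.001142 / 4.448×10⁻⁸ = 25.68 kN.

P ≈ 25.7 kN (compressive in the magnesium alloy)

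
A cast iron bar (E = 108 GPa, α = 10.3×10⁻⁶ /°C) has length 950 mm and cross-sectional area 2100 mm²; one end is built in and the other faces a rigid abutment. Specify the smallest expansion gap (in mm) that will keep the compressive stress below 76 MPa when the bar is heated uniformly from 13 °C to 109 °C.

g ≈ 0.271 mm

With no wall the bar would lengthen by αΔT L = 10.3×10⁻⁶ × 96 × 950 = 0.9394 mm.
A stress of 76 MPa corresponds to the wall pushing the bar back by σL/E = 76×950/(108×10³) = 0.6685 mm.
The gap must absorb the remainder: g_min = 0.9394 − 0.6685 = 0.2708 mm.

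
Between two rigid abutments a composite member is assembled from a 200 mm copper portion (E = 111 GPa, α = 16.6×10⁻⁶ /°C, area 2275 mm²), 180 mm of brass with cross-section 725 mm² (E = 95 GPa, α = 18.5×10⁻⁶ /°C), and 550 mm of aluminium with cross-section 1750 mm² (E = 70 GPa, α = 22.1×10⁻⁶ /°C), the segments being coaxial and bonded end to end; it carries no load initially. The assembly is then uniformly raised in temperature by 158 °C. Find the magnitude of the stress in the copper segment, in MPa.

If the supports were absent, the total length change would be Σ αᵢΔT Lᵢ = 16.6×10⁻⁶×158×200 + 18.5×10⁻⁶×158×180 + 22.1×10⁻⁶×158×550 = 2.971 mm.
The rigid supports impose zero overall length change; the single axial force P common to all segments must satisfy P Σ Lᵢ/(AᵢEᵢ) = δ_free.
The series flexibility is Σ Lᵢ/(AᵢEᵢ) = 200/(2275×111×10³) + 180/(725×95×10³) + 550/(1750×70×10³) = 7.895×10⁻⁶ mm/N.
Hence P = δ_free / Σ(L/AE) = 2.971/7.895×10⁻⁶ = 376.3 kN (compressive).
σ_{copper} = P / A = 376300 / 2275 = 165.4 MPa.

σ ≈ 165 MPa (compressive)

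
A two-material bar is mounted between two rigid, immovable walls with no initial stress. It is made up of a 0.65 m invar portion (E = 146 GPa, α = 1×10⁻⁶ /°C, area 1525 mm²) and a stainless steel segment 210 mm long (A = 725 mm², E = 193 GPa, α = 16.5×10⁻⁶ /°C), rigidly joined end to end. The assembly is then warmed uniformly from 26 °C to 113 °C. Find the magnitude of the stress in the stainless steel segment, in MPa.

σ ≈ 112 MPa (compressive)

With the walls removed the bar would change length by δ_free = Σ αᵢΔT Lᵢ = 1×10⁻⁶×87×650 + 16.5×10⁻⁶×87×210 = 0.358 mm.
The rigid supports impose zero overall length change; the single axial force P common to all segments must satisfy P Σ Lᵢ/(AᵢEᵢ) = δ_free.
Σ Lᵢ/(AᵢEᵢ) = 650/(1525×146×10³) + 210/(725×193×10³) = 4.42×10⁻⁶ mm/N.
Hence P = δ_free / Σ(L/AE) = 0.358/4.42×10⁻⁶ = 80.99 kN (compressive).
σ_{stainless steel} = P / A = 80990 / 725 = 111.7 MPa.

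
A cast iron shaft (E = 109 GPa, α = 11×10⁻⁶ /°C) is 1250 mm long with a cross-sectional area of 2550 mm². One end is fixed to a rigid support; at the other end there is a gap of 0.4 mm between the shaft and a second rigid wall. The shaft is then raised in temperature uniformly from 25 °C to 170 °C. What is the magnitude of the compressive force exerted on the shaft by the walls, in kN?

Unrestrained expansion: δ_free = αΔT L = 11×10⁻⁶ × 145 × 1250 = 1.994 mm.
This exceeds the 0.4 mm gap, so the wall pushes back. The portion of expansion that must be recovered elastically is δ_free − gap = 1.994 − 0.4 = 1.594 mm.
That suppressed elongation corresponds to σ = E·Δ/L = 109×10³ × 1.594/1250 = 139 MPa.
P = σA = 139 × 2550 = 354.4 kN.

P ≈ 354 kN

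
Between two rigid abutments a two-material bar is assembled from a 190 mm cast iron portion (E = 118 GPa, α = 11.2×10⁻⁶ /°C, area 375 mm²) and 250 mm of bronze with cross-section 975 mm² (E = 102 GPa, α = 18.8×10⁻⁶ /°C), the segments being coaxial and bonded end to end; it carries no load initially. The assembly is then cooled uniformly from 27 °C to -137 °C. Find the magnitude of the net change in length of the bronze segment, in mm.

|ΔL| ≈ 0.357 mm

If the supports were absent, the total length change would be Σ αᵢΔT Lᵢ = 11.2×10⁻⁶×164×190 + 18.8×10⁻⁶×164×250 = 1.12 mm.
The rigid supports impose zero overall length change; the single axial force P common to all segments must satisfy P Σ Lᵢ/(AᵢEᵢ) = δ_free.
Σ Lᵢ/(AᵢEᵢ) = 190/(375×118×10³) + 250/(975×102×10³) = 6.808×10⁻⁶ mm/N.
Hence P = δ_free / Σ(L/AE) = 1.12/6.808×10⁻⁶ = 164.5 kN (tensile).
For the bronze segment, free thermal change = 18.8×10⁻⁶×164×250 = 0.7708 mm and elastic change from P = 164500×250/(975×102×10³) = 0.4135 mm; these oppose, so the net change is 0.357 mm (segment shortens).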